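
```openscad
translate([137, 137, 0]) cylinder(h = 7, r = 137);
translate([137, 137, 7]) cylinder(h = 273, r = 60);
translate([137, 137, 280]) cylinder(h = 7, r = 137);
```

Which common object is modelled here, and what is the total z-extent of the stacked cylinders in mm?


A spool. The overall height is 287 mm.

Three coaxial cylinders, large–small–large — a spool. Two 7 mm flanges and a 273 mm core give 7 + 273 + 7 = 287 mm.


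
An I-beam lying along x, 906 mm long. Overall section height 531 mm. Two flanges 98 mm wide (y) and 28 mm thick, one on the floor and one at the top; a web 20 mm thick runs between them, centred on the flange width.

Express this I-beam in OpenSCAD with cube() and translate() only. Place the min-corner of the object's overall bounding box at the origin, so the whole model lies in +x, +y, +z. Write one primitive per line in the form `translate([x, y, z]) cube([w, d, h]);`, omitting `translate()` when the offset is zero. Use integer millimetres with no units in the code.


cube([906, 98, 28]);
translate([0, 39, 28]) cube([906, 20, 475]);
translate([0, 0, 503]) cube([906, 98, 28]);


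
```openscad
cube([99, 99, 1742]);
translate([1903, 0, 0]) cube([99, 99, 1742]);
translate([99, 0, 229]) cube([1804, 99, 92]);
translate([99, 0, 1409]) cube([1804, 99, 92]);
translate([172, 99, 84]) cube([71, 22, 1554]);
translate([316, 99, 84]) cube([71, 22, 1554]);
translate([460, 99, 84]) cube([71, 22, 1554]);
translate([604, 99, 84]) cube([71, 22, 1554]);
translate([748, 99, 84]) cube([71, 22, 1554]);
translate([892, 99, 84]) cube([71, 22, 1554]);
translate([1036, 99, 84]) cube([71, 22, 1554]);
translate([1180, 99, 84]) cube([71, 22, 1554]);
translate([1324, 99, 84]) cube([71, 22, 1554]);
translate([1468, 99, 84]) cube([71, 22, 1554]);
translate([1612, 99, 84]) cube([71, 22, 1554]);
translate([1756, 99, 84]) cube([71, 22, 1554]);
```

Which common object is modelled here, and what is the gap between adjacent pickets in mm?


A fence section. The picket gap is 73 mm.

Two posts, two rails, 12 pickets — a fence section. Span 1804 mm holds 12 pickets of 71 mm with 13 equal gaps: ⌊(1804 − 12·71) / 13⌋ = 73 mm.


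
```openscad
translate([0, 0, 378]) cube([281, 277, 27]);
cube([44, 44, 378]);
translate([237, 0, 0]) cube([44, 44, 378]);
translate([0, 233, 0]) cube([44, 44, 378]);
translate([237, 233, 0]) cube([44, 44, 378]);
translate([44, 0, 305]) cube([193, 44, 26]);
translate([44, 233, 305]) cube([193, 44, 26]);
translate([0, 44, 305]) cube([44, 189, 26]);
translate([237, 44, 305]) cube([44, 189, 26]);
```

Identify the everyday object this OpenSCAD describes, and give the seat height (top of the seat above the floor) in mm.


A stool. The seat height is 405 mm.

A 281×277×27 slab at z = 378 on four corner posts — a stool. The seat top is 378 + 27 = 405 mm.


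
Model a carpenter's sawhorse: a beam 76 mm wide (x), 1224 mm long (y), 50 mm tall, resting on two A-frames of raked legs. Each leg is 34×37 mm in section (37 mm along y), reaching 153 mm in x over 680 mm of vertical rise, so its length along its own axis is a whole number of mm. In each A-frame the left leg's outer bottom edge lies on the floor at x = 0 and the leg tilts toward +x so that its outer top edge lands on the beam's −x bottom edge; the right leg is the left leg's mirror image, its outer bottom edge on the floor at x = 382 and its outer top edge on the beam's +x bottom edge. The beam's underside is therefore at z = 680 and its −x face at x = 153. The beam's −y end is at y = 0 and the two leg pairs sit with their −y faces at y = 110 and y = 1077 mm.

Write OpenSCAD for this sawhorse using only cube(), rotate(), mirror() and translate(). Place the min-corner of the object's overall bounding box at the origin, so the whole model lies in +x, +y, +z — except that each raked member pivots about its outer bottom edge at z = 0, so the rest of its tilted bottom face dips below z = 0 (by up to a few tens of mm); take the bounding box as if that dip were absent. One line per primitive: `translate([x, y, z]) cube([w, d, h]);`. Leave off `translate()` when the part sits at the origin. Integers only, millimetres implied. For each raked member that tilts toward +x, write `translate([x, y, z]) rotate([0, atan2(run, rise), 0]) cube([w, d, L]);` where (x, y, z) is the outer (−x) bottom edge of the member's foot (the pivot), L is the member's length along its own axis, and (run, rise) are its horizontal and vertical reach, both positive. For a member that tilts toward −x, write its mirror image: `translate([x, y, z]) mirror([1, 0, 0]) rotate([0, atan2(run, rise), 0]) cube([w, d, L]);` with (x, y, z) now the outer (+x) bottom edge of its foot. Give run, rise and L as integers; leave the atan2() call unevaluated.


translate([153, 0, 680]) cube([76, 1224, 50]);
translate([0, 110, 0]) rotate([0, atan2(153, 680), 0]) cube([34, 37, 697]);
translate([382, 110, 0]) mirror([1, 0, 0]) rotate([0, atan2(153, 680), 0]) cube([34, 37, 697]);
translate([0, 1077, 0]) rotate([0, atan2(153, 680), 0]) cube([34, 37, 697]);
translate([382, 1077, 0]) mirror([1, 0, 0]) rotate([0, atan2(153, 680), 0]) cube([34, 37, 697]);


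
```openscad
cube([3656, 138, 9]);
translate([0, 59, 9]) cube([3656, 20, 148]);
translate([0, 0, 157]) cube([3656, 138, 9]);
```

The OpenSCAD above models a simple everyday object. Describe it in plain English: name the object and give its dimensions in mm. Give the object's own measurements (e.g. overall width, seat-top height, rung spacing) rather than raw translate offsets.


An I-beam lying along x, 3656 mm long. Overall section height 166 mm. Two flanges 138 mm wide (y) and 9 mm thick, one on the floor and one at the top; a web 20 mm thick runs between them, centred on the flange width.


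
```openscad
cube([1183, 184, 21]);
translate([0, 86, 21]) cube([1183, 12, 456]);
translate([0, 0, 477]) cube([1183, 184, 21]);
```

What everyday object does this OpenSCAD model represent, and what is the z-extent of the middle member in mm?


An I-beam. The web height is 456 mm.

Two wide flanges with a thin centred web — an I-beam. Overall 498 mm minus two 21 mm flanges gives a web of 498 − 2·21 = 456 mm.


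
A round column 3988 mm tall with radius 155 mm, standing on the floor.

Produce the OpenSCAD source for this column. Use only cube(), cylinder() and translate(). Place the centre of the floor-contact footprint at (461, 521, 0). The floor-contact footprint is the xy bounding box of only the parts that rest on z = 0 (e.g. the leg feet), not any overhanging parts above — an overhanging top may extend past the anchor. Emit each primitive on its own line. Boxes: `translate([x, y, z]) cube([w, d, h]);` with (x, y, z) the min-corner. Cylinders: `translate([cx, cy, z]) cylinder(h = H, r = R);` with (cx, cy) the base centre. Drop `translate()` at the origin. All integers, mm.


translate([461, 521, 0]) cylinder(h = 3988, r = 155);


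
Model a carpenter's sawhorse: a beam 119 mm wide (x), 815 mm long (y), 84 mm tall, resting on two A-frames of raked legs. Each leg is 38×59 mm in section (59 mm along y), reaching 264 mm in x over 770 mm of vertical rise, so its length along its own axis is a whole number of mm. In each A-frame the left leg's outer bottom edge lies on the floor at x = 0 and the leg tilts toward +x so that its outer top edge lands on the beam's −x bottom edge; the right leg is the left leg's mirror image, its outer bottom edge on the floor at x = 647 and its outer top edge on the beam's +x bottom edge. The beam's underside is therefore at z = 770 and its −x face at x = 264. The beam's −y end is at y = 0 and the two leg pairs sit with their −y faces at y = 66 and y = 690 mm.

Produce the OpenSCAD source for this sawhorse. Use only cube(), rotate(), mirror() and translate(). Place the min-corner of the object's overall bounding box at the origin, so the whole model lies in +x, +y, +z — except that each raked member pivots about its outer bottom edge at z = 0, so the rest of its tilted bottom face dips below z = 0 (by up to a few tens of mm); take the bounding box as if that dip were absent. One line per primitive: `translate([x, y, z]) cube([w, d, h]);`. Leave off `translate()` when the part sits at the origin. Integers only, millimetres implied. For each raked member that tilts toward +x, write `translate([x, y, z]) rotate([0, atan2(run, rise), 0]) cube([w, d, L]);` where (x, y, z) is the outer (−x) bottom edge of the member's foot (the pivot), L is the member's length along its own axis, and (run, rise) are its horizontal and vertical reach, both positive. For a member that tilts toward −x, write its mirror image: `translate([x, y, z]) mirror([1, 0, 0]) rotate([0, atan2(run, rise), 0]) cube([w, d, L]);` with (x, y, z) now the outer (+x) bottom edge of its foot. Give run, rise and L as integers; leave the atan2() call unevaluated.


translate([264, 0, 770]) cube([119, 815, 84]);
translate([0, 66, 0]) rotate([0, atan2(264, 770), 0]) cube([38, 59, 814]);
translate([647, 66, 0]) mirror([1, 0, 0]) rotate([0, atan2(264, 770), 0]) cube([38, 59, 814]);
translate([0, 690, 0]) rotate([0, atan2(264, 770), 0]) cube([38, 59, 814]);
translate([647, 690, 0]) mirror([1, 0, 0]) rotate([0, atan2(264, 770), 0]) cube([38, 59, 814]);


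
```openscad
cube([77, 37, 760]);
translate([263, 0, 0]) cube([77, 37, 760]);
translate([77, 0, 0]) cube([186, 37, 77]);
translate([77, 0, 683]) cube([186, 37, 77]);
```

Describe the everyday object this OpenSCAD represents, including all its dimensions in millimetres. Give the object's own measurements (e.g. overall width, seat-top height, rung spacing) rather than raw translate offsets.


A rectangular picture frame lying in the x–z plane (depth along y). The opening is 186 mm wide (x) by 606 mm tall (z), surrounded by a border 77 mm wide on all four sides. The frame is 37 mm deep and is made of two full-height vertical stiles with two horizontal rails fitted between them.


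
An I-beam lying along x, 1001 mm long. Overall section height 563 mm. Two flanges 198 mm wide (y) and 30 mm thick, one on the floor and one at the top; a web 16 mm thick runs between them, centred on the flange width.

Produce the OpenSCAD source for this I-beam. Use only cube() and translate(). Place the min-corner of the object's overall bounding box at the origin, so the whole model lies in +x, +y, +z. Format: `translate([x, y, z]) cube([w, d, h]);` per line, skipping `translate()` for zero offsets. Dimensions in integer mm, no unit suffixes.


cube([1001, 198, 30]);
translate([0, 91, 30]) cube([1001, 16, 503]);
translate([0, 0, 533]) cube([1001, 198, 30]);


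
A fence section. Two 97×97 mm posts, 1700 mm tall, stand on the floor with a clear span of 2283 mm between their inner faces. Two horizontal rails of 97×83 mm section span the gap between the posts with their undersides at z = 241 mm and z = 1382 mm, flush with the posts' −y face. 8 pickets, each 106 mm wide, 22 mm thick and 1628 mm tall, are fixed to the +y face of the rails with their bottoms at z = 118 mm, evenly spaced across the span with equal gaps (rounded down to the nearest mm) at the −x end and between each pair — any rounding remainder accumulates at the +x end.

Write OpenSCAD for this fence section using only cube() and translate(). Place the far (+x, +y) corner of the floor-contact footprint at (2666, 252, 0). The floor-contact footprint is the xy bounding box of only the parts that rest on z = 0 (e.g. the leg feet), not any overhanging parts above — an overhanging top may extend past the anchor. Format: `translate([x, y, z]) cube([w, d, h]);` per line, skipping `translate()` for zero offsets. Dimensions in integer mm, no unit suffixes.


translate([189, 155, 0]) cube([97, 97, 1700]);
translate([2569, 155, 0]) cube([97, 97, 1700]);
translate([286, 155, 241]) cube([2283, 97, 83]);
translate([286, 155, 1382]) cube([2283, 97, 83]);
translate([445, 252, 118]) cube([106, 22, 1628]);
translate([710, 252, 118]) cube([106, 22, 1628]);
translate([975, 252, 118]) cube([106, 22, 1628]);
translate([1240, 252, 118]) cube([106, 22, 1628]);
translate([1505, 252, 118]) cube([106, 22, 1628]);
translate([1770, 252, 118]) cube([106, 22, 1628]);
translate([2035, 252, 118]) cube([106, 22, 1628]);
translate([2300, 252, 118]) cube([106, 22, 1628]);


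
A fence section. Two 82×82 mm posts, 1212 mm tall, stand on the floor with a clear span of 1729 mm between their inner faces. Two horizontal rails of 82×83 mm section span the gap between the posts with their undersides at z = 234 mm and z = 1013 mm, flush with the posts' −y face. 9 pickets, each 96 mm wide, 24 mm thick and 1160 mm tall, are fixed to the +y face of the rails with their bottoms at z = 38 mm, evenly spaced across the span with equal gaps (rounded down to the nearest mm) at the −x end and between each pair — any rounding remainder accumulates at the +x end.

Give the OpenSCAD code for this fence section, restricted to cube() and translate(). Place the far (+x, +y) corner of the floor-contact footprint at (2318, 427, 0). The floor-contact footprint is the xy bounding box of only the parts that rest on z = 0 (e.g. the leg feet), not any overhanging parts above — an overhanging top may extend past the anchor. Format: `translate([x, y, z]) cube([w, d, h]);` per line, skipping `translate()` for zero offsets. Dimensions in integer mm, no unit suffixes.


translate([425, 345, 0]) cube([82, 82, 1212]);
translate([2236, 345, 0]) cube([82, 82, 1212]);
translate([507, 345, 234]) cube([1729, 82, 83]);
translate([507, 345, 1013]) cube([1729, 82, 83]);
translate([593, 427, 38]) cube([96, 24, 1160]);
translate([775, 427, 38]) cube([96, 24, 1160]);
translate([957, 427, 38]) cube([96, 24, 1160]);
translate([1139, 427, 38]) cube([96, 24, 1160]);
translate([1321, 427, 38]) cube([96, 24, 1160]);
translate([1503, 427, 38]) cube([96, 24, 1160]);
translate([1685, 427, 38]) cube([96, 24, 1160]);
translate([1867, 427, 38]) cube([96, 24, 1160]);
translate([2049, 427, 38]) cube([96, 24, 1160]);


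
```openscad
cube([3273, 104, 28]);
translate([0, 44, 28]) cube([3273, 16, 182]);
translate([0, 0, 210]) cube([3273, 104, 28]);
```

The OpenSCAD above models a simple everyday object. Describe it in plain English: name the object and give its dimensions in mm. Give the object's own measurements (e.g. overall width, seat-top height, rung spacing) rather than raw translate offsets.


An I-beam lying along x, 3273 mm long. Overall section height 238 mm. Two flanges 104 mm wide (y) and 28 mm thick, one on the floor and one at the top; a web 16 mm thick runs between them, centred on the flange width.


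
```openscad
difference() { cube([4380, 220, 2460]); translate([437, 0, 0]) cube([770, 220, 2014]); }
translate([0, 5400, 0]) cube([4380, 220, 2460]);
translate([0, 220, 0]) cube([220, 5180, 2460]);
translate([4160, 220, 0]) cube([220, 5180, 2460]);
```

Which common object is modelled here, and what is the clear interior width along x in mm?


A single room. The interior width is 3940 mm.

Four walls enclosing a rectangle with a door in the front wall — a room. Outside width 4380 minus two 220 mm walls gives 3940 mm.


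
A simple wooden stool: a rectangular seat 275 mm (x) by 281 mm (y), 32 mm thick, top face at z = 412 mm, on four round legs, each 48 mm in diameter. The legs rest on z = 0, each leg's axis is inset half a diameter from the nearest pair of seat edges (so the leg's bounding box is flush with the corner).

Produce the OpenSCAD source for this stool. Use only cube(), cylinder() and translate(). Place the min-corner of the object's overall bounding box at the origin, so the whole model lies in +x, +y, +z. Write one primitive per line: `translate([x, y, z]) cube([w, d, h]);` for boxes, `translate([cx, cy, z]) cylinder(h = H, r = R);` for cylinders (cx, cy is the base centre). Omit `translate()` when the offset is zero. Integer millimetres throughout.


translate([0, 0, 380]) cube([275, 281, 32]);
translate([24, 24, 0]) cylinder(h = 380, r = 24);
translate([251, 24, 0]) cylinder(h = 380, r = 24);
translate([24, 257, 0]) cylinder(h = 380, r = 24);
translate([251, 257, 0]) cylinder(h = 380, r = 24);


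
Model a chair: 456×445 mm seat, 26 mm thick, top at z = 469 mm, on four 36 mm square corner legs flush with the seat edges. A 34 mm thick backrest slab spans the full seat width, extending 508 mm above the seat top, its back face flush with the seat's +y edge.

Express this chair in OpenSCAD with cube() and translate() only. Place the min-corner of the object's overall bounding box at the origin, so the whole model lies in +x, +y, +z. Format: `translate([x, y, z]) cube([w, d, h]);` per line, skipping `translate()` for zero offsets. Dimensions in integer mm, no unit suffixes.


translate([0, 0, 443]) cube([456, 445, 26]);
cube([36, 36, 443]);
translate([420, 0, 0]) cube([36, 36, 443]);
translate([0, 409, 0]) cube([36, 36, 443]);
translate([420, 409, 0]) cube([36, 36, 443]);
translate([0, 411, 469]) cube([456, 34, 508]);


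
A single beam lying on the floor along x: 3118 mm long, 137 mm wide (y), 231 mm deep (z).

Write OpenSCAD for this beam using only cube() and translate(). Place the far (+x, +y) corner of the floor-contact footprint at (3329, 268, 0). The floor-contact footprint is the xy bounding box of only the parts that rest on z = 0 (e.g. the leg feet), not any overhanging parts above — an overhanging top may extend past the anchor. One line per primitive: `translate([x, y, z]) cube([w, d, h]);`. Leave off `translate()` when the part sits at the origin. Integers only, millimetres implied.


translate([211, 131, 0]) cube([3118, 137, 231]);


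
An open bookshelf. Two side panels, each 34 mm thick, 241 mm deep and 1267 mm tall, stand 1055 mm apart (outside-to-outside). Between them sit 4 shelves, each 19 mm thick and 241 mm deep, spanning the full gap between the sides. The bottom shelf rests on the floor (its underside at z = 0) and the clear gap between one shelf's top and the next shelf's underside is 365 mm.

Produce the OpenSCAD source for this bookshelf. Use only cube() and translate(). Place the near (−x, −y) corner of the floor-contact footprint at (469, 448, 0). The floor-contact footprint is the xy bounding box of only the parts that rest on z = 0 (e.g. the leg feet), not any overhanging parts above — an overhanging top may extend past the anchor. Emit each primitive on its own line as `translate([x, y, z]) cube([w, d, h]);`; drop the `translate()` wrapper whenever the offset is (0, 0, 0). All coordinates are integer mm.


translate([469, 448, 0]) cube([34, 241, 1267]);
translate([1490, 448, 0]) cube([34, 241, 1267]);
translate([503, 448, 0]) cube([987, 241, 19]);
translate([503, 448, 384]) cube([987, 241, 19]);
translate([503, 448, 768]) cube([987, 241, 19]);
translate([503, 448, 1152]) cube([987, 241, 19]);


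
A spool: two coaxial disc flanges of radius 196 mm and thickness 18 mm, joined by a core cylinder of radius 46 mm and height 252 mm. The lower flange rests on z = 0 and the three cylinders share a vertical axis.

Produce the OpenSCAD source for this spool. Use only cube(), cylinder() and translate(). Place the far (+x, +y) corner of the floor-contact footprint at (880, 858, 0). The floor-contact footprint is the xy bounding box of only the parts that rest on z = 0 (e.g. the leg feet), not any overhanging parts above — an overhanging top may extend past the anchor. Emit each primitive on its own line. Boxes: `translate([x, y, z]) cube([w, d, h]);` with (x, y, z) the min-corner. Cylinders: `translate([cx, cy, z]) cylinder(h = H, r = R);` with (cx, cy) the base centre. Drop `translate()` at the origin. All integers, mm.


translate([684, 662, 0]) cylinder(h = 18, r = 196);
translate([684, 662, 18]) cylinder(h = 252, r = 46);
translate([684, 662, 270]) cylinder(h = 18, r = 196);


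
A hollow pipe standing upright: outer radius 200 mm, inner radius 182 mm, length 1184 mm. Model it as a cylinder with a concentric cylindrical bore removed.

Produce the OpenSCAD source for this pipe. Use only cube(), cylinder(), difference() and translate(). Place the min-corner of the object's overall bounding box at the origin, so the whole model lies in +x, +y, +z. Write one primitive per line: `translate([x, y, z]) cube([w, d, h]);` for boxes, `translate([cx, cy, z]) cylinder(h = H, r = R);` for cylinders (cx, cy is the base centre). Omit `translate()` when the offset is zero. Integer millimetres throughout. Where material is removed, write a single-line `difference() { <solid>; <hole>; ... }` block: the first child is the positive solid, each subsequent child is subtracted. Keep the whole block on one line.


difference() { translate([200, 200, 0]) cylinder(h = 1184, r = 200); translate([200, 200, 0]) cylinder(h = 1184, r = 182); }


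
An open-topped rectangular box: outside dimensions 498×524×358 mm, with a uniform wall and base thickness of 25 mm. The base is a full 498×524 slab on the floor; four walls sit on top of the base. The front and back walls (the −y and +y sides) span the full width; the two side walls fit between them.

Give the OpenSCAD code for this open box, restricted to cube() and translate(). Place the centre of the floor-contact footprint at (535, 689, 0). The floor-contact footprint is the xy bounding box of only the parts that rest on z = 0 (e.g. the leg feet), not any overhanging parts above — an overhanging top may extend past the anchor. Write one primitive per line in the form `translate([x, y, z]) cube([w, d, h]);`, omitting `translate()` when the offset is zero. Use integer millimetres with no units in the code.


translate([286, 427, 0]) cube([498, 524, 25]);
translate([286, 427, 25]) cube([498, 25, 333]);
translate([286, 926, 25]) cube([498, 25, 333]);
translate([286, 452, 25]) cube([25, 474, 333]);
translate([759, 452, 25]) cube([25, 474, 333]);


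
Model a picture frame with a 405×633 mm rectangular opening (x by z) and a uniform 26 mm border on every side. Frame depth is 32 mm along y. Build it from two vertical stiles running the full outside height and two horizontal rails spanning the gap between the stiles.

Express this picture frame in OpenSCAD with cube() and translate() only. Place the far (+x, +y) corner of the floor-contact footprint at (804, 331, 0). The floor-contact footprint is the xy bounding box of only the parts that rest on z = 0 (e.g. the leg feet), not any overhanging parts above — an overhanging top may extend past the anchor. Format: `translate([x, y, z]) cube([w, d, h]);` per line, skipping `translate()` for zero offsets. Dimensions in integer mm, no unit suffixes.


translate([347, 299, 0]) cube([26, 32, 685]);
translate([778, 299, 0]) cube([26, 32, 685]);
translate([373, 299, 0]) cube([405, 32, 26]);
translate([373, 299, 659]) cube([405, 32, 26]);


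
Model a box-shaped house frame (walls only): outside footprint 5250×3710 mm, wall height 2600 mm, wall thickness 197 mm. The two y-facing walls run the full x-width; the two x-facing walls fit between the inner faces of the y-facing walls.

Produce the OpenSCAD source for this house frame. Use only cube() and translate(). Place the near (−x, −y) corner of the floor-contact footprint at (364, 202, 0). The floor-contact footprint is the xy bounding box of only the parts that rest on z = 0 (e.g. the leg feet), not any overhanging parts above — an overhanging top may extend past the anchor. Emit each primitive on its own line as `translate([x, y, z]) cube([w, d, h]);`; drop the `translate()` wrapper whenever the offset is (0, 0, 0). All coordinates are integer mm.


translate([364, 202, 0]) cube([5250, 197, 2600]);
translate([364, 3715, 0]) cube([5250, 197, 2600]);
translate([364, 399, 0]) cube([197, 3316, 2600]);
translate([5417, 399, 0]) cube([197, 3316, 2600]);


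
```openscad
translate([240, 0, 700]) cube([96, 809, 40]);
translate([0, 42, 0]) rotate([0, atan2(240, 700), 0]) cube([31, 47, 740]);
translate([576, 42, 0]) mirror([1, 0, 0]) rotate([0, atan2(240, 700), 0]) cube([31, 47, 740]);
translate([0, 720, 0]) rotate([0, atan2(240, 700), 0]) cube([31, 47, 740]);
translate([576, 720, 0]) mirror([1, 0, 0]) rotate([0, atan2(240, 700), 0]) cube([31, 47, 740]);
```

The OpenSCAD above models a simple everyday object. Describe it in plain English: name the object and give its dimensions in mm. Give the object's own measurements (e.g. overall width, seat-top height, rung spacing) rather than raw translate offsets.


A sawhorse. A 96×809×40 mm beam (x, y, z) sits on two A-frame leg pairs. Each pair is two raked legs of 31×47 mm section (47 mm along y) splaying symmetrically in x. Each leg rises 700 mm vertically over 240 mm of horizontal reach and is 740 mm long along its own axis. Every leg's outer bottom edge rests on the floor and its outer top edge meets a bottom edge of the beam — the left legs (tilting toward +x) meet the beam's −x bottom edge, the right legs (their mirror images, tilting toward −x) meet its +x bottom edge — so the leg tops tuck under the beam, the beam's underside is 700 mm above the floor, and the feet are 576 mm apart outside-to-outside with the beam centred between them. The two leg pairs are set in 42 mm from either end of the beam.


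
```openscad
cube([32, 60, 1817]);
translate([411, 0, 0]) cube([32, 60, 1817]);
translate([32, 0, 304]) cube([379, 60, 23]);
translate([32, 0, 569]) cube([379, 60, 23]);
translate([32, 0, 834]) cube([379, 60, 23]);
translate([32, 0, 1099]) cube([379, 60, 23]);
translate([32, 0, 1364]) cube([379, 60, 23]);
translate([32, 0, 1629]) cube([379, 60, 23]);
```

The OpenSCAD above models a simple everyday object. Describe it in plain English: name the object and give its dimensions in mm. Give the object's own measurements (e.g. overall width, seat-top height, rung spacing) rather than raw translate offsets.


A straight ladder. Two 32×60 mm vertical rails, 1817 mm tall, stand 443 mm apart (outside-to-outside) with their front faces coplanar on the −y side. 6 rungs, each 60 mm deep and 23 mm tall, span between the inner faces of the rails, front faces flush with the rails. The lowest rung's underside is at z = 304 mm and rungs are spaced 265 mm apart (underside to underside).


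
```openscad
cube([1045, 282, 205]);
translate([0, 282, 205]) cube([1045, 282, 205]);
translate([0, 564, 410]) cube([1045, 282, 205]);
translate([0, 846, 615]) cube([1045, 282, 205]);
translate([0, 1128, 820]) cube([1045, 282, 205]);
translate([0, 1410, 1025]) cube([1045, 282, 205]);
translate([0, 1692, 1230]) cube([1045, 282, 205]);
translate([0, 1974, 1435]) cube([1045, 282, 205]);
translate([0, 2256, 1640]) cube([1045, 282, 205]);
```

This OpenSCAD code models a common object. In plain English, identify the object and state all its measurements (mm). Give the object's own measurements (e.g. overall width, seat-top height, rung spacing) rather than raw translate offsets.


A straight staircase of 9 solid steps. Each step is 1045 mm wide (x), 282 mm deep (y, the going) and 205 mm tall (the rise). The first step rests on the floor; each subsequent step sits one going further in +y and one rise higher in +z, directly behind and above the previous step with no overlap.


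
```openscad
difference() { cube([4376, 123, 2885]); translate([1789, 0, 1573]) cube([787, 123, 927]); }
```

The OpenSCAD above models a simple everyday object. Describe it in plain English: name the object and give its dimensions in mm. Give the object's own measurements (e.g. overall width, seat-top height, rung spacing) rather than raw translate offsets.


A wall 4376 mm long (x), 123 mm thick (y), 2885 mm tall, with a rectangular window opening cut through it. The opening is 787 mm wide and 927 mm tall; its sill is at z = 1573 mm and its near (−x) edge is 1789 mm from the wall's −x end. The opening passes through the full wall thickness.


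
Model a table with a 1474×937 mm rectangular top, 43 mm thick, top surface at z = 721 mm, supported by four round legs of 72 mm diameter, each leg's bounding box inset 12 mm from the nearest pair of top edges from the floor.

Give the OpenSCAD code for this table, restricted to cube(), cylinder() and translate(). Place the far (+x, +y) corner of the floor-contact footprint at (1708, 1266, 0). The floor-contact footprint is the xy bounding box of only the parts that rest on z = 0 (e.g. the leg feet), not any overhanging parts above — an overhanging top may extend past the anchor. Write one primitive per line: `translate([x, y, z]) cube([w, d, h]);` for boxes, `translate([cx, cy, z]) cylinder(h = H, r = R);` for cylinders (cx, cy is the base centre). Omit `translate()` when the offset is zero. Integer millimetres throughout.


// leg_h = 721 - 43 = 678
translate([246, 341, 678]) cube([1474, 937, 43]);
translate([294, 389, 0]) cylinder(h = 678, r = 36);
translate([1672, 389, 0]) cylinder(h = 678, r = 36);
translate([294, 1230, 0]) cylinder(h = 678, r = 36);
translate([1672, 1230, 0]) cylinder(h = 678, r = 36);


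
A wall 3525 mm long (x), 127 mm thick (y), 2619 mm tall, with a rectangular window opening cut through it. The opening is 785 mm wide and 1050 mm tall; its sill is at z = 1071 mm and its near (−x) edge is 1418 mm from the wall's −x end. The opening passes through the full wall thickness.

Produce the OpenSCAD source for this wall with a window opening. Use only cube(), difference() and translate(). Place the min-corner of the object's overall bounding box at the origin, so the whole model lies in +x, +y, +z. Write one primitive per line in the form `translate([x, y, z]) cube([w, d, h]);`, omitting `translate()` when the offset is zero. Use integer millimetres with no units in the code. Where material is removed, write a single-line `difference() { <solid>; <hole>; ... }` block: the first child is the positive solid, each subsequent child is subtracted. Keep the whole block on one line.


difference() { cube([3525, 127, 2619]); translate([1418, 0, 1071]) cube([785, 127, 1050]); }


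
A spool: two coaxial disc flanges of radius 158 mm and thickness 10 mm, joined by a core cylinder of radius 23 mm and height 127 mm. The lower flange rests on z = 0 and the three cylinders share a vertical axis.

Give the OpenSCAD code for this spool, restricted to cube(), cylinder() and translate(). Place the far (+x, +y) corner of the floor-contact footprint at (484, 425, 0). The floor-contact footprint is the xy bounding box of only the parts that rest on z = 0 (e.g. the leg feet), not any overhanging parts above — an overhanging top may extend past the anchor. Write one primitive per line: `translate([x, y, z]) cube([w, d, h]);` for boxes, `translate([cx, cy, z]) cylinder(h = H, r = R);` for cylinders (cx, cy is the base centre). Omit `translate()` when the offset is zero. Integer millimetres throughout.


translate([326, 267, 0]) cylinder(h = 10, r = 158);
translate([326, 267, 10]) cylinder(h = 127, r = 23);
translate([326, 267, 137]) cylinder(h = 10, r = 158);


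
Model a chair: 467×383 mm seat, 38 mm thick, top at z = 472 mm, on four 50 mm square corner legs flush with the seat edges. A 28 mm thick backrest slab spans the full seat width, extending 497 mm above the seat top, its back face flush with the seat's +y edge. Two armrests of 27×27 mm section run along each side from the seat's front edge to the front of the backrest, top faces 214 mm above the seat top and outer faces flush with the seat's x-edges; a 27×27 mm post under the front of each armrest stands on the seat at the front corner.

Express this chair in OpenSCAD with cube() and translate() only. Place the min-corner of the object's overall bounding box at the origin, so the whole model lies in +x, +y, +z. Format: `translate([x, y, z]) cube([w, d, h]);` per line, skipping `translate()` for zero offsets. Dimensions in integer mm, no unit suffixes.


translate([0, 0, 434]) cube([467, 383, 38]);
cube([50, 50, 434]);
translate([417, 0, 0]) cube([50, 50, 434]);
translate([0, 333, 0]) cube([50, 50, 434]);
translate([417, 333, 0]) cube([50, 50, 434]);
translate([0, 355, 472]) cube([467, 28, 497]);
translate([0, 0, 659]) cube([27, 355, 27]);
translate([440, 0, 659]) cube([27, 355, 27]);
translate([0, 0, 472]) cube([27, 27, 187]);
translate([440, 0, 472]) cube([27, 27, 187]);


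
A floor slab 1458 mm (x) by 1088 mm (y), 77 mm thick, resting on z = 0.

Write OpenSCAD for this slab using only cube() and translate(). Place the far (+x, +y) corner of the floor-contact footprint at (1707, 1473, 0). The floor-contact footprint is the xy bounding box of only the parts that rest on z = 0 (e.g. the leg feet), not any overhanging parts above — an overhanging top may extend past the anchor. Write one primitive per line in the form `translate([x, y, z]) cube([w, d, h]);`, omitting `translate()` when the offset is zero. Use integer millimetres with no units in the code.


translate([249, 385, 0]) cube([1458, 1088, 77]);


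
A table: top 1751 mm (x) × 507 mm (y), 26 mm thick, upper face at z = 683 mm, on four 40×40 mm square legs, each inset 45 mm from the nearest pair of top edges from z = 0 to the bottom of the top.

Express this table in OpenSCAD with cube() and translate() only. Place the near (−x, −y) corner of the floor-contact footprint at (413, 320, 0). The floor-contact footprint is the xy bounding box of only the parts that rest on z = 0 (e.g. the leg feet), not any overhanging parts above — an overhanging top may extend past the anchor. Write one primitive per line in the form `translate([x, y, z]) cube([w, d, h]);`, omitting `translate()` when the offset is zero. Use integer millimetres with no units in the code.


translate([368, 275, 657]) cube([1751, 507, 26]);
translate([413, 320, 0]) cube([40, 40, 657]);
translate([2034, 320, 0]) cube([40, 40, 657]);
translate([413, 697, 0]) cube([40, 40, 657]);
translate([2034, 697, 0]) cube([40, 40, 657]);


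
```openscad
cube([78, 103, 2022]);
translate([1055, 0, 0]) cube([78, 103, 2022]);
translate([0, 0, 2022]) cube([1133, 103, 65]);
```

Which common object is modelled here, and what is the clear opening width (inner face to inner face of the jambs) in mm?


A door frame. The clear opening width is 977 mm.

Two 2022 mm tall posts with a header on top — a door frame. The left jamb is 78 mm wide at x = 0; the right jamb starts at x = 1055. The clear opening is 1055 − 78 = 977 mm.


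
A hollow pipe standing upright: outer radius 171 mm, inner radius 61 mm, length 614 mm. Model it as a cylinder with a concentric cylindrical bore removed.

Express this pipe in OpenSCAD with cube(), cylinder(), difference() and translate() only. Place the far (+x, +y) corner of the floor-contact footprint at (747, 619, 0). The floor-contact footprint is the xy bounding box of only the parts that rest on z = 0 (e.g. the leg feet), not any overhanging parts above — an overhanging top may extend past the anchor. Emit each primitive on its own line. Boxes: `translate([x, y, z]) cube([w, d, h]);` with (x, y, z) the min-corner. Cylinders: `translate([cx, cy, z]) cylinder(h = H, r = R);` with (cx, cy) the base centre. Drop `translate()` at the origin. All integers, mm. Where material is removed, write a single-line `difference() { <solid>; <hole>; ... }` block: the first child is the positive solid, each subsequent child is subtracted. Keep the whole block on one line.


difference() { translate([576, 448, 0]) cylinder(h = 614, r = 171); translate([576, 448, 0]) cylinder(h = 614, r = 61); }


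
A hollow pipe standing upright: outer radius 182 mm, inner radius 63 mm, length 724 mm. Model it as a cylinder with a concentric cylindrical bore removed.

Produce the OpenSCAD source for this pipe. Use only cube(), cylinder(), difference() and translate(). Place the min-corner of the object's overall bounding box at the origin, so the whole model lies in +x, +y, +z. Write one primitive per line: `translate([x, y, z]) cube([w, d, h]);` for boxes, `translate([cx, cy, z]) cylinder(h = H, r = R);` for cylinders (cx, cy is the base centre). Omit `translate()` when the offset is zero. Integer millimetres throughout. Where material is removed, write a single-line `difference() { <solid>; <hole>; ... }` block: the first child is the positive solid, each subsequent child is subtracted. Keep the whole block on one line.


difference() { translate([182, 182, 0]) cylinder(h = 724, r = 182); translate([182, 182, 0]) cylinder(h = 724, r = 63); }


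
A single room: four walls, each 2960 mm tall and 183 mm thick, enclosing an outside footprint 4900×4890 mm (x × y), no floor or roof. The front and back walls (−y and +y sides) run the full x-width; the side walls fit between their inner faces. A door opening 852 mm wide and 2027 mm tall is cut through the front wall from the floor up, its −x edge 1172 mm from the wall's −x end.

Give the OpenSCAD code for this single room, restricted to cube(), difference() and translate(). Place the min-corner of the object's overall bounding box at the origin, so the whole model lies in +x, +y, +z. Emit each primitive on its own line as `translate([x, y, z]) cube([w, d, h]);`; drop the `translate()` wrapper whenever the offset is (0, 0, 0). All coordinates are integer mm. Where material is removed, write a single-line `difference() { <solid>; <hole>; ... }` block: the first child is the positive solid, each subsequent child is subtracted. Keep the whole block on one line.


difference() { cube([4900, 183, 2960]); translate([1172, 0, 0]) cube([852, 183, 2027]); }
translate([0, 4707, 0]) cube([4900, 183, 2960]);
translate([0, 183, 0]) cube([183, 4524, 2960]);
translate([4717, 183, 0]) cube([183, 4524, 2960]);


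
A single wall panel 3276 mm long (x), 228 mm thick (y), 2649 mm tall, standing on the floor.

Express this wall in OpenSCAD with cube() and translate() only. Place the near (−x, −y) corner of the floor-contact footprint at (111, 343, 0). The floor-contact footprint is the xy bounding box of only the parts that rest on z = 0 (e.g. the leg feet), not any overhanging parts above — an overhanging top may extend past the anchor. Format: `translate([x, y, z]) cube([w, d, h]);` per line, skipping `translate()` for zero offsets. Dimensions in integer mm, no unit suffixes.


translate([111, 343, 0]) cube([3276, 228, 2649]);


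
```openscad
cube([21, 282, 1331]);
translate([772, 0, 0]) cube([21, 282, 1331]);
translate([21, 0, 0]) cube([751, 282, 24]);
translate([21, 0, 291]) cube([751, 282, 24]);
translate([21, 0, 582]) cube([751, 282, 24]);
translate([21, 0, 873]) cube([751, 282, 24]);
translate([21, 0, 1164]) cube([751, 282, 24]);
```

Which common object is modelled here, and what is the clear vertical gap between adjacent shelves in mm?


A bookshelf. The clear shelf gap is 267 mm.

Two tall side panels with 5 horizontal boards between them — a bookshelf. The first two shelf undersides are at z = 0 and z = 291; with shelf thickness 24, the clear gap is 291 − 0 − 24 = 267 mm.


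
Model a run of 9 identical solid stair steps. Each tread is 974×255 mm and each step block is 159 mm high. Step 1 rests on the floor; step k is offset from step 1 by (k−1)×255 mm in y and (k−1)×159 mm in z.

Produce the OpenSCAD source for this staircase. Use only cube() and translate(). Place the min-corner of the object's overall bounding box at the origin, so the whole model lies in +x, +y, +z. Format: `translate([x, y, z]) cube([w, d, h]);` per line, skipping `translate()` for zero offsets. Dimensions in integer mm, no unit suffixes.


cube([974, 255, 159]);
translate([0, 255, 159]) cube([974, 255, 159]);
translate([0, 510, 318]) cube([974, 255, 159]);
translate([0, 765, 477]) cube([974, 255, 159]);
translate([0, 1020, 636]) cube([974, 255, 159]);
translate([0, 1275, 795]) cube([974, 255, 159]);
translate([0, 1530, 954]) cube([974, 255, 159]);
translate([0, 1785, 1113]) cube([974, 255, 159]);
translate([0, 2040, 1272]) cube([974, 255, 159]);


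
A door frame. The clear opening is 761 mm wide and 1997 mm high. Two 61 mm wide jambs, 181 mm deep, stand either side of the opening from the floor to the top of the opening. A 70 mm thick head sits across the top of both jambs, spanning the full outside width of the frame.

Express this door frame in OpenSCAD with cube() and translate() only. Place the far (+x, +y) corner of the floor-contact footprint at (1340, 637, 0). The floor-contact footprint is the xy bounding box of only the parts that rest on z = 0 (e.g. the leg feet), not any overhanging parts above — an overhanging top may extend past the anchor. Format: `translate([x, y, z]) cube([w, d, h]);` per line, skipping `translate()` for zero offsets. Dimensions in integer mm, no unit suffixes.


translate([457, 456, 0]) cube([61, 181, 1997]);
translate([1279, 456, 0]) cube([61, 181, 1997]);
translate([457, 456, 1997]) cube([883, 181, 70]);
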